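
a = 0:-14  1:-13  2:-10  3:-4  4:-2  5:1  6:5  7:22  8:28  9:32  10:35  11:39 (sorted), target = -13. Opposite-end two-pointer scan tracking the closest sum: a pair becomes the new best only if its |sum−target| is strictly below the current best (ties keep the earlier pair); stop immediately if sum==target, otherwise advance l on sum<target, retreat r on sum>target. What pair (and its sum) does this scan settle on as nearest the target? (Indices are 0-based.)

pair (-14, 1) with sum -13 (|Δ|=0)

l=0 r=11: -14+39=25 d=38 *, r--
l=0 r=10: -14+35=21 d=34 *, r--
l=0 r=9: -14+32=18 d=31 *, r--
l=0 r=8: -14+28=14 d=27 *, r--
l=0 r=7: -14+22=8 d=21 *, r--
l=0 r=6: -14+5=-9 d=4 *, r--
l=0 r=5: -14+1=-13 d=0 *, stop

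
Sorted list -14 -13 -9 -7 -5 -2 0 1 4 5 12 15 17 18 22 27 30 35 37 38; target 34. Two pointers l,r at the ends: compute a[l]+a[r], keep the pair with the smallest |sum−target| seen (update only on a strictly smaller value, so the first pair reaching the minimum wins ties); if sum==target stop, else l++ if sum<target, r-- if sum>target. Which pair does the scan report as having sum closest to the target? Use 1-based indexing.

pair (4, 30) with sum 34 (|Δ|=0)

[1,20] -14+38=24 d=10 * → l++
[2,20] -13+38=25 d=9 * → l++
[3,20] -9+38=29 d=5 * → l++
[4,20] -7+38=31 d=3 * → l++
[5,20] -5+38=33 d=1 * → l++
[6,20] -2+38=36 d=2 → r--
[6,19] -2+37=35 d=1 → r--
[6,18] -2+35=33 d=1 → l++
[7,18] 0+35=35 d=1 → r--
[7,17] 0+30=30 d=4 → l++
[8,17] 1+30=31 d=3 → l++
[9,17] 4+30=34 d=0 * → stop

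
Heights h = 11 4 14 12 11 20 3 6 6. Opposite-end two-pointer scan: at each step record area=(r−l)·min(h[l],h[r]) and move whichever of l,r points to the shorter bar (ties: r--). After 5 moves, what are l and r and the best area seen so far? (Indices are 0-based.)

l=2, r=5, best area=55

l=0 r=8: min(11,6)*8=48 best=48 *, r--
l=0 r=7: min(11,6)*7=42 best=48, r--
l=0 r=6: min(11,3)*6=18 best=48, r--
l=0 r=5: min(11,20)*5=55 best=55 *, l++
l=1 r=5: min(4,20)*4=16 best=55, l++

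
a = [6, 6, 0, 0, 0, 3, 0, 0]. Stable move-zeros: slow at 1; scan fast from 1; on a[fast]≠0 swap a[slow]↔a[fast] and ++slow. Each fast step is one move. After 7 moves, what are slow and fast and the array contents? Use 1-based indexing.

slow=4, fast=8, a=[6, 6, 3, 0, 0, 0, 0, 0]

(s=1,f=1) a[fast]=6≠0 swap→a[1]=6 → slow++,fast++
(s=2,f=2) a[fast]=6≠0 swap→a[2]=6 → slow++,fast++
(s=3,f=3) a[fast]=0 → fast++
(s=3,f=4) a[fast]=0 → fast++
(s=3,f=5) a[fast]=0 → fast++
(s=3,f=6) a[fast]=3≠0 swap→a[3]=3 → slow++,fast++
(s=4,f=7) a[fast]=0 → fast++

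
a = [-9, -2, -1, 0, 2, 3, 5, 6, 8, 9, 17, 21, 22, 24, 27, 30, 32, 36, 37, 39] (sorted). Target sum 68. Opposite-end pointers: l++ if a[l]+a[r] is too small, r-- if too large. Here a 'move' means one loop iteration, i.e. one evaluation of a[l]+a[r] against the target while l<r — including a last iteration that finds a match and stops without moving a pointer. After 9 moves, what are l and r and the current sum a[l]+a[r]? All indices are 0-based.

[0,19] -9+39=30 <68 → l++
[1,19] -2+39=37 <68 → l++
[2,19] -1+39=38 <68 → l++
[3,19] 0+39=39 <68 → l++
[4,19] 2+39=41 <68 → l++
[5,19] 3+39=42 <68 → l++
[6,19] 5+39=44 <68 → l++
[7,19] 6+39=45 <68 → l++
[8,19] 8+39=47 <68 → l++

l=9, r=19, sum=48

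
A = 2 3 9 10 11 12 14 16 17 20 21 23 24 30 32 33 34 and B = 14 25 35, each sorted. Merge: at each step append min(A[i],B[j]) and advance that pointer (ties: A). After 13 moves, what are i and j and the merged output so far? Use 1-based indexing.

i=1 j=1: A[i]=2<=B[j]=14 take 2, i++
i=2 j=1: A[i]=3<=B[j]=14 take 3, i++
i=3 j=1: A[i]=9<=B[j]=14 take 9, i++
i=4 j=1: A[i]=10<=B[j]=14 take 10, i++
i=5 j=1: A[i]=11<=B[j]=14 take 11, i++
i=6 j=1: A[i]=12<=B[j]=14 take 12, i++
i=7 j=1: A[i]=14<=B[j]=14 take 14, i++
i=8 j=1: A[i]=16>B[j]=14 take 14, j++
i=8 j=2: A[i]=16<=B[j]=25 take 16, i++
i=9 j=2: A[i]=17<=B[j]=25 take 17, i++
i=10 j=2: A[i]=20<=B[j]=25 take 20, i++
i=11 j=2: A[i]=21<=B[j]=25 take 21, i++
i=12 j=2: A[i]=23<=B[j]=25 take 23, i++

i=13, j=2, merged so far=[2, 3, 9, 10, 11, 12, 14, 14, 16, 17, 20, 21, 23]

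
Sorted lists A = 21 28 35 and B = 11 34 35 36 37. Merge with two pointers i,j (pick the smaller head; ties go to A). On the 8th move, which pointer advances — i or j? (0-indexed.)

j

[i=0,j=0] A[i]=21>B[j]=11 take 11 → j++
[i=0,j=1] A[i]=21<=B[j]=34 take 21 → i++
[i=1,j=1] A[i]=28<=B[j]=34 take 28 → i++
[i=2,j=1] A[i]=35>B[j]=34 take 34 → j++
[i=2,j=2] A[i]=35<=B[j]=35 take 35 → i++
[i=3,j=2] A done, take B[j]=35 → j++
[i=3,j=3] A done, take B[j]=36 → j++
[i=3,j=4] A done, take B[j]=37 → j++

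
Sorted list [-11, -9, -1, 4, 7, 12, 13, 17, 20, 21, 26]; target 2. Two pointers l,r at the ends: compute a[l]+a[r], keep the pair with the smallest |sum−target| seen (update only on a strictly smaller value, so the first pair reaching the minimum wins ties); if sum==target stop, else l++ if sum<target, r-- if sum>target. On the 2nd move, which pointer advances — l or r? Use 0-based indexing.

r

[0,10] -11+26=15 d=13 * → r--
[0,9] -11+21=10 d=8 * → r--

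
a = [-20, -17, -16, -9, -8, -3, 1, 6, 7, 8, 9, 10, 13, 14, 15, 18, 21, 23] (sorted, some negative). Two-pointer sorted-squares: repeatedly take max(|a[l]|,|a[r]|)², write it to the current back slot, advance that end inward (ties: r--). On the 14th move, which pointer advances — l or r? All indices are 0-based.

l

l=0 r=17: |-20|<=|23| out[17]=529, r--
l=0 r=16: |-20|<=|21| out[16]=441, r--
l=0 r=15: |-20|>|18| out[15]=400, l++
l=1 r=15: |-17|<=|18| out[14]=324, r--
l=1 r=14: |-17|>|15| out[13]=289, l++
l=2 r=14: |-16|>|15| out[12]=256, l++
l=3 r=14: |-9|<=|15| out[11]=225, r--
l=3 r=13: |-9|<=|14| out[10]=196, r--
l=3 r=12: |-9|<=|13| out[9]=169, r--
l=3 r=11: |-9|<=|10| out[8]=100, r--
l=3 r=10: |-9|<=|9| out[7]=81, r--
l=3 r=9: |-9|>|8| out[6]=81, l++
l=4 r=9: |-8|<=|8| out[5]=64, r--
l=4 r=8: |-8|>|7| out[4]=64, l++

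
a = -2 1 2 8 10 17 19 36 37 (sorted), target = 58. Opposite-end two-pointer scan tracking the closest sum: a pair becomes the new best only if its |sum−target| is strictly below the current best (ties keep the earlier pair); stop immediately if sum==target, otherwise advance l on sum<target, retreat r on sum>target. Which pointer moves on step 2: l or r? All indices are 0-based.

l

l=0 r=8: -2+37=35 d=23 *, l++
l=1 r=8: 1+37=38 d=20 *, l++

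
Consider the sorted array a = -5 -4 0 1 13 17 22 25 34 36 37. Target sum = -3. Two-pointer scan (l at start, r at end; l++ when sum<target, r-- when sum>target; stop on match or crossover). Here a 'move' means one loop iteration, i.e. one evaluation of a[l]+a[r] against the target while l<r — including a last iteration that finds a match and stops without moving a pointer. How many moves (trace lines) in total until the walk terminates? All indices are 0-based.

9 moves

l=0 r=10: -5+37=32 >-3, r--
l=0 r=9: -5+36=31 >-3, r--
l=0 r=8: -5+34=29 >-3, r--
l=0 r=7: -5+25=20 >-3, r--
l=0 r=6: -5+22=17 >-3, r--
l=0 r=5: -5+17=12 >-3, r--
l=0 r=4: -5+13=8 >-3, r--
l=0 r=3: -5+1=-4 <-3, l++
l=1 r=3: -4+1=-3, found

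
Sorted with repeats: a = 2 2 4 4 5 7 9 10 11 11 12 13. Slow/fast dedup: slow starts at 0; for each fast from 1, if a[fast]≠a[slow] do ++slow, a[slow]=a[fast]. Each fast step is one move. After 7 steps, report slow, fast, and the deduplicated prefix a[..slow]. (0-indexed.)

slow=5, fast=8, prefix=[2, 4, 5, 7, 9, 10]

slow=0 fast=1: a[fast]=2=a[slow] dup, fast++
slow=0 fast=2: a[fast]=4≠a[slow]=2 write a[1]=4, slow++,fast++
slow=1 fast=3: a[fast]=4=a[slow] dup, fast++
slow=1 fast=4: a[fast]=5≠a[slow]=4 write a[2]=5, slow++,fast++
slow=2 fast=5: a[fast]=7≠a[slow]=5 write a[3]=7, slow++,fast++
slow=3 fast=6: a[fast]=9≠a[slow]=7 write a[4]=9, slow++,fast++
slow=4 fast=7: a[fast]=10≠a[slow]=9 write a[5]=10, slow++,fast++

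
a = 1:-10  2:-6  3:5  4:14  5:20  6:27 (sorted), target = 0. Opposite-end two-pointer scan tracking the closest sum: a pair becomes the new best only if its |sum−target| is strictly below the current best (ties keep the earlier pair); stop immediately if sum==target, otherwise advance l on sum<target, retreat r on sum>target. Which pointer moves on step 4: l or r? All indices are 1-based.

[1,6] -10+27=17 d=17 * → r--
[1,5] -10+20=10 d=10 * → r--
[1,4] -10+14=4 d=4 * → r--
[1,3] -10+5=-5 d=5 → l++

l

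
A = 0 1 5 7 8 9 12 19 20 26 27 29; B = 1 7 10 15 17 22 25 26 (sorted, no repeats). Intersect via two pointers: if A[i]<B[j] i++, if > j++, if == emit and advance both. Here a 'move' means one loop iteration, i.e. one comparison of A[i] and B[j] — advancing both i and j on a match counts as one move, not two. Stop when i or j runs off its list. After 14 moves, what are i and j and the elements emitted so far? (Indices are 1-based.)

i=1 j=1: 0<1, i++
i=2 j=1: 1==1 emit, i++,j++
i=3 j=2: 5<7, i++
i=4 j=2: 7==7 emit, i++,j++
i=5 j=3: 8<10, i++
i=6 j=3: 9<10, i++
i=7 j=3: 12>10, j++
i=7 j=4: 12<15, i++
i=8 j=4: 19>15, j++
i=8 j=5: 19>17, j++
i=8 j=6: 19<22, i++
i=9 j=6: 20<22, i++
i=10 j=6: 26>22, j++
i=10 j=7: 26>25, j++

i=10, j=8, emitted=[1, 7]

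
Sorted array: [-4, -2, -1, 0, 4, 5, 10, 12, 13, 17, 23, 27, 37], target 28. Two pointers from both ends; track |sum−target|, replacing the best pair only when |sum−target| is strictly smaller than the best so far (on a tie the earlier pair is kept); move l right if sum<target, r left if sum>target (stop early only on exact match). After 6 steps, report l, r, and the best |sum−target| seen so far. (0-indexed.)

l=0 r=12: -4+37=33 d=5 *, r--
l=0 r=11: -4+27=23 d=5, l++
l=1 r=11: -2+27=25 d=3 *, l++
l=2 r=11: -1+27=26 d=2 *, l++
l=3 r=11: 0+27=27 d=1 *, l++
l=4 r=11: 4+27=31 d=3, r--

l=4, r=10, best |Δ|=1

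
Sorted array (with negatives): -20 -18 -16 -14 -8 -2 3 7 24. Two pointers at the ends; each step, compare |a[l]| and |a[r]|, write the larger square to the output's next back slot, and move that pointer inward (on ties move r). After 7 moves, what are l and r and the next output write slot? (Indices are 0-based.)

l=5, r=6, next write slot=1

[0,8] |-20|<=|24| out[8]=576 → r--
[0,7] |-20|>|7| out[7]=400 → l++
[1,7] |-18|>|7| out[6]=324 → l++
[2,7] |-16|>|7| out[5]=256 → l++
[3,7] |-14|>|7| out[4]=196 → l++
[4,7] |-8|>|7| out[3]=64 → l++
[5,7] |-2|<=|7| out[2]=49 → r--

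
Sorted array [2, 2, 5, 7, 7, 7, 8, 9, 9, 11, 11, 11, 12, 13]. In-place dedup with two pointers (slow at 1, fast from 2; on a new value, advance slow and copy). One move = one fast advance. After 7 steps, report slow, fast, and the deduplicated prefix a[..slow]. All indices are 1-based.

slow=5, fast=9, prefix=[2, 5, 7, 8, 9]

(s=1,f=2) a[fast]=2=a[slow] dup → fast++
(s=1,f=3) a[fast]=5≠a[slow]=2 write a[2]=5 → slow++,fast++
(s=2,f=4) a[fast]=7≠a[slow]=5 write a[3]=7 → slow++,fast++
(s=3,f=5) a[fast]=7=a[slow] dup → fast++
(s=3,f=6) a[fast]=7=a[slow] dup → fast++
(s=3,f=7) a[fast]=8≠a[slow]=7 write a[4]=8 → slow++,fast++
(s=4,f=8) a[fast]=9≠a[slow]=8 write a[5]=9 → slow++,fast++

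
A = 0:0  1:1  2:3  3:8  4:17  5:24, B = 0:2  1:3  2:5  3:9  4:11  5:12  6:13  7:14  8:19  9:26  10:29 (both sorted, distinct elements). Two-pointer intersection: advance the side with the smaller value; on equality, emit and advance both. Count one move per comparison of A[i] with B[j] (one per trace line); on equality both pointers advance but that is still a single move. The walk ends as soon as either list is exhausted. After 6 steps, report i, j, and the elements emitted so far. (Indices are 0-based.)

[i=0,j=0] 0<2 → i++
[i=1,j=0] 1<2 → i++
[i=2,j=0] 3>2 → j++
[i=2,j=1] 3==3 emit → i++,j++
[i=3,j=2] 8>5 → j++
[i=3,j=3] 8<9 → i++

i=4, j=3, emitted=[3]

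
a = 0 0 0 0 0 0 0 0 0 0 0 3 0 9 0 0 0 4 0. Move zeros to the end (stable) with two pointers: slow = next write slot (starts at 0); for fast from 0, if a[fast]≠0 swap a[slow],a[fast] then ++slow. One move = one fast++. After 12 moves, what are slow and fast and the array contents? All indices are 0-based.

slow=1, fast=12, a=[3, 0, 0, 0, 0, 0, 0, 0, 0, 0, 0, 0, 0, 9, 0, 0, 0, 4, 0]

(s=0,f=0) a[fast]=0 → fast++
(s=0,f=1) a[fast]=0 → fast++
(s=0,f=2) a[fast]=0 → fast++
(s=0,f=3) a[fast]=0 → fast++
(s=0,f=4) a[fast]=0 → fast++
(s=0,f=5) a[fast]=0 → fast++
(s=0,f=6) a[fast]=0 → fast++
(s=0,f=7) a[fast]=0 → fast++
(s=0,f=8) a[fast]=0 → fast++
(s=0,f=9) a[fast]=0 → fast++
(s=0,f=10) a[fast]=0 → fast++
(s=0,f=11) a[fast]=3≠0 swap→a[0]=3 → slow++,fast++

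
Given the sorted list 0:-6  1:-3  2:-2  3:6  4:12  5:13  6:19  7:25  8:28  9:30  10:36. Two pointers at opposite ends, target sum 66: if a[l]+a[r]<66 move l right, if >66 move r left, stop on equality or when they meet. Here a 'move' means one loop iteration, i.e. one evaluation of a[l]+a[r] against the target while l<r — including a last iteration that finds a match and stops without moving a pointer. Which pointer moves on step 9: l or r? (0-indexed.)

l

l=0 r=10: -6+36=30 <66, l++
l=1 r=10: -3+36=33 <66, l++
l=2 r=10: -2+36=34 <66, l++
l=3 r=10: 6+36=42 <66, l++
l=4 r=10: 12+36=48 <66, l++
l=5 r=10: 13+36=49 <66, l++
l=6 r=10: 19+36=55 <66, l++
l=7 r=10: 25+36=61 <66, l++
l=8 r=10: 28+36=64 <66, l++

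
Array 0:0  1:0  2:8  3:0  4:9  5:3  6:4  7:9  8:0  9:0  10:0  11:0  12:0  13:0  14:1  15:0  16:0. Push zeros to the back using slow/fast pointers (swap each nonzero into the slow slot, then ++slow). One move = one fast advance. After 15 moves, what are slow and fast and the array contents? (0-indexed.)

(s=0,f=0) a[fast]=0 → fast++
(s=0,f=1) a[fast]=0 → fast++
(s=0,f=2) a[fast]=8≠0 swap→a[0]=8 → slow++,fast++
(s=1,f=3) a[fast]=0 → fast++
(s=1,f=4) a[fast]=9≠0 swap→a[1]=9 → slow++,fast++
(s=2,f=5) a[fast]=3≠0 swap→a[2]=3 → slow++,fast++
(s=3,f=6) a[fast]=4≠0 swap→a[3]=4 → slow++,fast++
(s=4,f=7) a[fast]=9≠0 swap→a[4]=9 → slow++,fast++
(s=5,f=8) a[fast]=0 → fast++
(s=5,f=9) a[fast]=0 → fast++
(s=5,f=10) a[fast]=0 → fast++
(s=5,f=11) a[fast]=0 → fast++
(s=5,f=12) a[fast]=0 → fast++
(s=5,f=13) a[fast]=0 → fast++
(s=5,f=14) a[fast]=1≠0 swap→a[5]=1 → slow++,fast++

slow=6, fast=15, a=[8, 9, 3, 4, 9, 1, 0, 0, 0, 0, 0, 0, 0, 0, 0, 0, 0]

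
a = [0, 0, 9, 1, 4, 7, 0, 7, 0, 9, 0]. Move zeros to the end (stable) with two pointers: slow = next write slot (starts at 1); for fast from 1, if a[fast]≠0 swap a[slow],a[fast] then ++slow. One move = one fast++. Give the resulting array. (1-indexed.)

slow=1 fast=1: a[fast]=0, fast++
slow=1 fast=2: a[fast]=0, fast++
slow=1 fast=3: a[fast]=9≠0 swap→a[1]=9, slow++,fast++
slow=2 fast=4: a[fast]=1≠0 swap→a[2]=1, slow++,fast++
slow=3 fast=5: a[fast]=4≠0 swap→a[3]=4, slow++,fast++
slow=4 fast=6: a[fast]=7≠0 swap→a[4]=7, slow++,fast++
slow=5 fast=7: a[fast]=0, fast++
slow=5 fast=8: a[fast]=7≠0 swap→a[5]=7, slow++,fast++
slow=6 fast=9: a[fast]=0, fast++
slow=6 fast=10: a[fast]=9≠0 swap→a[6]=9, slow++,fast++
slow=7 fast=11: a[fast]=0, fast++

[9, 1, 4, 7, 7, 9, 0, 0, 0, 0, 0]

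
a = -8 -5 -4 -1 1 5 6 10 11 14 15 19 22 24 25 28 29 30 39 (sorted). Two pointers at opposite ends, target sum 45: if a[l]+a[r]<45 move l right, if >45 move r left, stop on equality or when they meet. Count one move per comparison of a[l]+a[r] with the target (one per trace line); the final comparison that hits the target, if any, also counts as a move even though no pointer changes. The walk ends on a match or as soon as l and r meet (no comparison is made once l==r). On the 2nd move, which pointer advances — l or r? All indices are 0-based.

[0,18] -8+39=31 <45 → l++
[1,18] -5+39=34 <45 → l++

l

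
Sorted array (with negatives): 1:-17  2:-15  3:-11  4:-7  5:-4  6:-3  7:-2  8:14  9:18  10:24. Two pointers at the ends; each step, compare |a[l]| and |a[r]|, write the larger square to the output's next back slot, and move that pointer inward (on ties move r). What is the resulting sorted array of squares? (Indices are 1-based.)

l=1 r=10: |-17|<=|24| out[10]=576, r--
l=1 r=9: |-17|<=|18| out[9]=324, r--
l=1 r=8: |-17|>|14| out[8]=289, l++
l=2 r=8: |-15|>|14| out[7]=225, l++
l=3 r=8: |-11|<=|14| out[6]=196, r--
l=3 r=7: |-11|>|-2| out[5]=121, l++
l=4 r=7: |-7|>|-2| out[4]=49, l++
l=5 r=7: |-4|>|-2| out[3]=16, l++
l=6 r=7: |-3|>|-2| out[2]=9, l++
l=7 r=7: |-2|<=|-2| out[1]=4, r--

[4, 9, 16, 49, 121, 196, 225, 289, 324, 576]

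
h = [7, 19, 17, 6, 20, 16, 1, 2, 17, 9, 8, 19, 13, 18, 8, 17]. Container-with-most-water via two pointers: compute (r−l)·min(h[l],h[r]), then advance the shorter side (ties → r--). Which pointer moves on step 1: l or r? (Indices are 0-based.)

l=0 r=15: min(7,17)*15=105 best=105 *, l++

l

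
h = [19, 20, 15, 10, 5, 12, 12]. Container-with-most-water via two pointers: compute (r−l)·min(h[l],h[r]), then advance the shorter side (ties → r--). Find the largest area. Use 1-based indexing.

max area = 72

l=1 r=7: min(19,12)*6=72 best=72 *, r--
l=1 r=6: min(19,12)*5=60 best=72, r--
l=1 r=5: min(19,5)*4=20 best=72, r--
l=1 r=4: min(19,10)*3=30 best=72, r--
l=1 r=3: min(19,15)*2=30 best=72, r--
l=1 r=2: min(19,20)*1=19 best=72, l++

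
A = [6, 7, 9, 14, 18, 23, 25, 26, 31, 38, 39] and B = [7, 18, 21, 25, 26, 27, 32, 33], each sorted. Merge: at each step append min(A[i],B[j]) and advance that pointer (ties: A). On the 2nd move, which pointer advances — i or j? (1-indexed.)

i=1 j=1: A[i]=6<=B[j]=7 take 6, i++
i=2 j=1: A[i]=7<=B[j]=7 take 7, i++

i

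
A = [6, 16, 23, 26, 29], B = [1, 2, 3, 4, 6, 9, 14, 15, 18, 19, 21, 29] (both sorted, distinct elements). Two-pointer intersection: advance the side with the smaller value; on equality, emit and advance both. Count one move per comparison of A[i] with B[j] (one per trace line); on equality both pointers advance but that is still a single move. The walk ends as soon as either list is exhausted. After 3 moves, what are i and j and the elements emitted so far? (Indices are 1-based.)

i=1, j=4, emitted=[]

[i=1,j=1] 6>1 → j++
[i=1,j=2] 6>2 → j++
[i=1,j=3] 6>3 → j++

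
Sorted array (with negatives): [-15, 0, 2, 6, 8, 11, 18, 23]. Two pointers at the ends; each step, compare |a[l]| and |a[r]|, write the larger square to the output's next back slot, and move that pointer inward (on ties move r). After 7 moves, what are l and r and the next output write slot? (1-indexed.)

l=2, r=2, next write slot=1

l=1 r=8: |-15|<=|23| out[8]=529, r--
l=1 r=7: |-15|<=|18| out[7]=324, r--
l=1 r=6: |-15|>|11| out[6]=225, l++
l=2 r=6: |0|<=|11| out[5]=121, r--
l=2 r=5: |0|<=|8| out[4]=64, r--
l=2 r=4: |0|<=|6| out[3]=36, r--
l=2 r=3: |0|<=|2| out[2]=4, r--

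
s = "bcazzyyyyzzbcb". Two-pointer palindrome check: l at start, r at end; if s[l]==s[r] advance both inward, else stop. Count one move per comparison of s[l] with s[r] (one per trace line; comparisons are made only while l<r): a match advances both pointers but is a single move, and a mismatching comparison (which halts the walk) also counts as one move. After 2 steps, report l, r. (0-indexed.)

l=0 r=13: 'b'=='b', l++,r--
l=1 r=12: 'c'=='c', l++,r--

l=2, r=11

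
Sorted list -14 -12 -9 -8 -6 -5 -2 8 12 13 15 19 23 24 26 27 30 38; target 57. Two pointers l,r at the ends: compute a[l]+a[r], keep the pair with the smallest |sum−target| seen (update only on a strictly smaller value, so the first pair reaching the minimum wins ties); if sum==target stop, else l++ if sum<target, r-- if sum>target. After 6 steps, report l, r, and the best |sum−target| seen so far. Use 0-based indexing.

l=0 r=17: -14+38=24 d=33 *, l++
l=1 r=17: -12+38=26 d=31 *, l++
l=2 r=17: -9+38=29 d=28 *, l++
l=3 r=17: -8+38=30 d=27 *, l++
l=4 r=17: -6+38=32 d=25 *, l++
l=5 r=17: -5+38=33 d=24 *, l++

l=6, r=17, best |Δ|=24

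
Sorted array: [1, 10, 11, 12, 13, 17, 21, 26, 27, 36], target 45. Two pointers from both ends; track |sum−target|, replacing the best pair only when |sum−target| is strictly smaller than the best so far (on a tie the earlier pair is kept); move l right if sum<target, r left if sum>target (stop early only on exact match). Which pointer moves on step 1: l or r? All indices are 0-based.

[0,9] 1+36=37 d=8 * → l++

l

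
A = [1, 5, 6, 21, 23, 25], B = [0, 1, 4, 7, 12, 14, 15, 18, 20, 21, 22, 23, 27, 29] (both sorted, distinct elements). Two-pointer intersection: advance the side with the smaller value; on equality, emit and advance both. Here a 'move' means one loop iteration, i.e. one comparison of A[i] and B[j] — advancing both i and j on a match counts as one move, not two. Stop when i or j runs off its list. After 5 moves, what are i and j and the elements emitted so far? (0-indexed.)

[i=0,j=0] 1>0 → j++
[i=0,j=1] 1==1 emit → i++,j++
[i=1,j=2] 5>4 → j++
[i=1,j=3] 5<7 → i++
[i=2,j=3] 6<7 → i++

i=3, j=3, emitted=[1]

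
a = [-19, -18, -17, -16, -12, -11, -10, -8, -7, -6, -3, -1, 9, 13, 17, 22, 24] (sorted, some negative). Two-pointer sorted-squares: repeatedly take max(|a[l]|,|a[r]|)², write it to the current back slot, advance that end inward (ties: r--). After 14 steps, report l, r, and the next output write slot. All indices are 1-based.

[1,17] |-19|<=|24| out[17]=576 → r--
[1,16] |-19|<=|22| out[16]=484 → r--
[1,15] |-19|>|17| out[15]=361 → l++
[2,15] |-18|>|17| out[14]=324 → l++
[3,15] |-17|<=|17| out[13]=289 → r--
[3,14] |-17|>|13| out[12]=289 → l++
[4,14] |-16|>|13| out[11]=256 → l++
[5,14] |-12|<=|13| out[10]=169 → r--
[5,13] |-12|>|9| out[9]=144 → l++
[6,13] |-11|>|9| out[8]=121 → l++
[7,13] |-10|>|9| out[7]=100 → l++
[8,13] |-8|<=|9| out[6]=81 → r--
[8,12] |-8|>|-1| out[5]=64 → l++
[9,12] |-7|>|-1| out[4]=49 → l++

l=10, r=12, next write slot=3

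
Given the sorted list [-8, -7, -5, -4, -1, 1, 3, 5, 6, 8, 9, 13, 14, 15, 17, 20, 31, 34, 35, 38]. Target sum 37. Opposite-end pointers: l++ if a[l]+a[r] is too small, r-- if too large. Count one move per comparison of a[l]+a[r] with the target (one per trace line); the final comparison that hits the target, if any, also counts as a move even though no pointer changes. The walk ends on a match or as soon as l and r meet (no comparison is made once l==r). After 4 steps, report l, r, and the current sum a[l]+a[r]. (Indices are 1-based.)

l=1 r=20: -8+38=30 <37, l++
l=2 r=20: -7+38=31 <37, l++
l=3 r=20: -5+38=33 <37, l++
l=4 r=20: -4+38=34 <37, l++

l=5, r=20, sum=37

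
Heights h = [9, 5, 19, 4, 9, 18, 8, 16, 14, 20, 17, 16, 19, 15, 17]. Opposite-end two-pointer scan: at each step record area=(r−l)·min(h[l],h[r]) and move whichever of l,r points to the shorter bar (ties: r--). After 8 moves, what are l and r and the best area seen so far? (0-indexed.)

l=0 r=14: min(9,17)*14=126 best=126 *, l++
l=1 r=14: min(5,17)*13=65 best=126, l++
l=2 r=14: min(19,17)*12=204 best=204 *, r--
l=2 r=13: min(19,15)*11=165 best=204, r--
l=2 r=12: min(19,19)*10=190 best=204, r--
l=2 r=11: min(19,16)*9=144 best=204, r--
l=2 r=10: min(19,17)*8=136 best=204, r--
l=2 r=9: min(19,20)*7=133 best=204, l++

l=3, r=9, best area=204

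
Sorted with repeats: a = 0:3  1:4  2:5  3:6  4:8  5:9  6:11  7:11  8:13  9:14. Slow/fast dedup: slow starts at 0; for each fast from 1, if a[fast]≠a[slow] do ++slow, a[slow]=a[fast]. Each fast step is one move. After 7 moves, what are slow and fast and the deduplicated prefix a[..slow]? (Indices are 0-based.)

(s=0,f=1) a[fast]=4≠a[slow]=3 write a[1]=4 → slow++,fast++
(s=1,f=2) a[fast]=5≠a[slow]=4 write a[2]=5 → slow++,fast++
(s=2,f=3) a[fast]=6≠a[slow]=5 write a[3]=6 → slow++,fast++
(s=3,f=4) a[fast]=8≠a[slow]=6 write a[4]=8 → slow++,fast++
(s=4,f=5) a[fast]=9≠a[slow]=8 write a[5]=9 → slow++,fast++
(s=5,f=6) a[fast]=11≠a[slow]=9 write a[6]=11 → slow++,fast++
(s=6,f=7) a[fast]=11=a[slow] dup → fast++

slow=6, fast=8, prefix=[3, 4, 5, 6, 8, 9, 11]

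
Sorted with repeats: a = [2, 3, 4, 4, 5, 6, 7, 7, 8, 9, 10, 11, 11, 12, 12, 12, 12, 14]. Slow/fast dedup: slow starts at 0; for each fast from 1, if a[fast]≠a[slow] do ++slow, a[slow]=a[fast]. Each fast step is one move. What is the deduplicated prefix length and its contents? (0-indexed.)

length 12; prefix = [2, 3, 4, 5, 6, 7, 8, 9, 10, 11, 12, 14]

slow=0 fast=1: a[fast]=3≠a[slow]=2 write a[1]=3, slow++,fast++
slow=1 fast=2: a[fast]=4≠a[slow]=3 write a[2]=4, slow++,fast++
slow=2 fast=3: a[fast]=4=a[slow] dup, fast++
slow=2 fast=4: a[fast]=5≠a[slow]=4 write a[3]=5, slow++,fast++
slow=3 fast=5: a[fast]=6≠a[slow]=5 write a[4]=6, slow++,fast++
slow=4 fast=6: a[fast]=7≠a[slow]=6 write a[5]=7, slow++,fast++
slow=5 fast=7: a[fast]=7=a[slow] dup, fast++
slow=5 fast=8: a[fast]=8≠a[slow]=7 write a[6]=8, slow++,fast++
slow=6 fast=9: a[fast]=9≠a[slow]=8 write a[7]=9, slow++,fast++
slow=7 fast=10: a[fast]=10≠a[slow]=9 write a[8]=10, slow++,fast++
slow=8 fast=11: a[fast]=11≠a[slow]=10 write a[9]=11, slow++,fast++
slow=9 fast=12: a[fast]=11=a[slow] dup, fast++
slow=9 fast=13: a[fast]=12≠a[slow]=11 write a[10]=12, slow++,fast++
slow=10 fast=14: a[fast]=12=a[slow] dup, fast++
slow=10 fast=15: a[fast]=12=a[slow] dup, fast++
slow=10 fast=16: a[fast]=12=a[slow] dup, fast++
slow=10 fast=17: a[fast]=14≠a[slow]=12 write a[11]=14, slow++,fast++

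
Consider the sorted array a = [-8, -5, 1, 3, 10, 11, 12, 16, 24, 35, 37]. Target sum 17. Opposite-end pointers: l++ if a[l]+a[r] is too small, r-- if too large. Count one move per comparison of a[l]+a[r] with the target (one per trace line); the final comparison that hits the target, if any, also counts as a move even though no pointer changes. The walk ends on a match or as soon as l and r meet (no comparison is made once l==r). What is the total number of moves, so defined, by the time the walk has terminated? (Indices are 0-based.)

[0,10] -8+37=29 >17 → r--
[0,9] -8+35=27 >17 → r--
[0,8] -8+24=16 <17 → l++
[1,8] -5+24=19 >17 → r--
[1,7] -5+16=11 <17 → l++
[2,7] 1+16=17 → found

6 moves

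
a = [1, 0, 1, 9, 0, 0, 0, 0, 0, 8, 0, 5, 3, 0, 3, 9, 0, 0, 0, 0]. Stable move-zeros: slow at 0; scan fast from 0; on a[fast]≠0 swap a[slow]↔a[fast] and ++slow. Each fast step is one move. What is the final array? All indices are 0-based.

[1, 1, 9, 8, 5, 3, 3, 9, 0, 0, 0, 0, 0, 0, 0, 0, 0, 0, 0, 0]

slow=0 fast=0: a[fast]=1≠0 swap→a[0]=1, slow++,fast++
slow=1 fast=1: a[fast]=0, fast++
slow=1 fast=2: a[fast]=1≠0 swap→a[1]=1, slow++,fast++
slow=2 fast=3: a[fast]=9≠0 swap→a[2]=9, slow++,fast++
slow=3 fast=4: a[fast]=0, fast++
slow=3 fast=5: a[fast]=0, fast++
slow=3 fast=6: a[fast]=0, fast++
slow=3 fast=7: a[fast]=0, fast++
slow=3 fast=8: a[fast]=0, fast++
slow=3 fast=9: a[fast]=8≠0 swap→a[3]=8, slow++,fast++
slow=4 fast=10: a[fast]=0, fast++
slow=4 fast=11: a[fast]=5≠0 swap→a[4]=5, slow++,fast++
slow=5 fast=12: a[fast]=3≠0 swap→a[5]=3, slow++,fast++
slow=6 fast=13: a[fast]=0, fast++
slow=6 fast=14: a[fast]=3≠0 swap→a[6]=3, slow++,fast++
slow=7 fast=15: a[fast]=9≠0 swap→a[7]=9, slow++,fast++
slow=8 fast=16: a[fast]=0, fast++
slow=8 fast=17: a[fast]=0, fast++
slow=8 fast=18: a[fast]=0, fast++
slow=8 fast=19: a[fast]=0, fast++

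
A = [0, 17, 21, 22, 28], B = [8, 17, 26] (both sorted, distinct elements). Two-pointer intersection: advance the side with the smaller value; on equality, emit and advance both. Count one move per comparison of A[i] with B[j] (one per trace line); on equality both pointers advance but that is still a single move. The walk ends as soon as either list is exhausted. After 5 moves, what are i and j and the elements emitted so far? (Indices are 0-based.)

i=4, j=2, emitted=[17]

[i=0,j=0] 0<8 → i++
[i=1,j=0] 17>8 → j++
[i=1,j=1] 17==17 emit → i++,j++
[i=2,j=2] 21<26 → i++
[i=3,j=2] 22<26 → i++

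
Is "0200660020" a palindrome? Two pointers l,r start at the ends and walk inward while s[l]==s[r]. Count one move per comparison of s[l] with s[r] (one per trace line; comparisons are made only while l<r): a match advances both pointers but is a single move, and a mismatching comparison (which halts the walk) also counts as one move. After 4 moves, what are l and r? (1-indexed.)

l=5, r=6

l=1 r=10: '0'=='0', l++,r--
l=2 r=9: '2'=='2', l++,r--
l=3 r=8: '0'=='0', l++,r--
l=4 r=7: '0'=='0', l++,r--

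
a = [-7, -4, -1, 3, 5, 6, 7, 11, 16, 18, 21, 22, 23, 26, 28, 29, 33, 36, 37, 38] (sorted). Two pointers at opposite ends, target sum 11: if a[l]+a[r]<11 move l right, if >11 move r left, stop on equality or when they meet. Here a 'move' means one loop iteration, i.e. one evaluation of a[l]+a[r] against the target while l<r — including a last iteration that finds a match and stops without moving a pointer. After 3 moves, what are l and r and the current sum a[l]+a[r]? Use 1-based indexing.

l=1, r=17, sum=26

[1,20] -7+38=31 >11 → r--
[1,19] -7+37=30 >11 → r--
[1,18] -7+36=29 >11 → r--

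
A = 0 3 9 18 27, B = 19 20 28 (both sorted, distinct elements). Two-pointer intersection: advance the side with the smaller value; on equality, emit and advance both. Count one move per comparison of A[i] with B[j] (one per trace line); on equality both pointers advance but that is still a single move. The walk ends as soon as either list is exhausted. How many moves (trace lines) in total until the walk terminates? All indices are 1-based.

7 moves

[i=1,j=1] 0<19 → i++
[i=2,j=1] 3<19 → i++
[i=3,j=1] 9<19 → i++
[i=4,j=1] 18<19 → i++
[i=5,j=1] 27>19 → j++
[i=5,j=2] 27>20 → j++
[i=5,j=3] 27<28 → i++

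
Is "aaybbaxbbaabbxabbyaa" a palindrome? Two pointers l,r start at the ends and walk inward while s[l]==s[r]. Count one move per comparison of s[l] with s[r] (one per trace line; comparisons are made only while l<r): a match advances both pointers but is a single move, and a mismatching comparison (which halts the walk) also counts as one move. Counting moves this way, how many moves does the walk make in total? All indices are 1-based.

l=1 r=20: 'a'=='a', l++,r--
l=2 r=19: 'a'=='a', l++,r--
l=3 r=18: 'y'=='y', l++,r--
l=4 r=17: 'b'=='b', l++,r--
l=5 r=16: 'b'=='b', l++,r--
l=6 r=15: 'a'=='a', l++,r--
l=7 r=14: 'x'=='x', l++,r--
l=8 r=13: 'b'=='b', l++,r--
l=9 r=12: 'b'=='b', l++,r--
l=10 r=11: 'a'=='a', l++,r--

10 moves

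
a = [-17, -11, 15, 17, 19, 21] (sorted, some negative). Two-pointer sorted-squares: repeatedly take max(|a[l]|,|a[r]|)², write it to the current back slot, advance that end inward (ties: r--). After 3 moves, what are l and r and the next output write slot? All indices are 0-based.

l=0 r=5: |-17|<=|21| out[5]=441, r--
l=0 r=4: |-17|<=|19| out[4]=361, r--
l=0 r=3: |-17|<=|17| out[3]=289, r--

l=0, r=2, next write slot=2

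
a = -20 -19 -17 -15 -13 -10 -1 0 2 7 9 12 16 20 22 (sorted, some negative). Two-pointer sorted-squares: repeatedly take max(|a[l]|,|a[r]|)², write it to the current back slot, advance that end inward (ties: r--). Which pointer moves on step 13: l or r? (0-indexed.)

r

[0,14] |-20|<=|22| out[14]=484 → r--
[0,13] |-20|<=|20| out[13]=400 → r--
[0,12] |-20|>|16| out[12]=400 → l++
[1,12] |-19|>|16| out[11]=361 → l++
[2,12] |-17|>|16| out[10]=289 → l++
[3,12] |-15|<=|16| out[9]=256 → r--
[3,11] |-15|>|12| out[8]=225 → l++
[4,11] |-13|>|12| out[7]=169 → l++
[5,11] |-10|<=|12| out[6]=144 → r--
[5,10] |-10|>|9| out[5]=100 → l++
[6,10] |-1|<=|9| out[4]=81 → r--
[6,9] |-1|<=|7| out[3]=49 → r--
[6,8] |-1|<=|2| out[2]=4 → r--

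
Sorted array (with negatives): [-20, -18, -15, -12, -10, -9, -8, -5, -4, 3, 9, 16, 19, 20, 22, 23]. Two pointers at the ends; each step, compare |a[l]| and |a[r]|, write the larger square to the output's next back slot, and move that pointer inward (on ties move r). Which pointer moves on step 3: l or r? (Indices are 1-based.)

r

l=1 r=16: |-20|<=|23| out[16]=529, r--
l=1 r=15: |-20|<=|22| out[15]=484, r--
l=1 r=14: |-20|<=|20| out[14]=400, r--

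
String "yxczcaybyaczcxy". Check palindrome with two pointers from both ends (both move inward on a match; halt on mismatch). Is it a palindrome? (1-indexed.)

palindrome

[1,15] 'y'=='y' → l++,r--
[2,14] 'x'=='x' → l++,r--
[3,13] 'c'=='c' → l++,r--
[4,12] 'z'=='z' → l++,r--
[5,11] 'c'=='c' → l++,r--
[6,10] 'a'=='a' → l++,r--
[7,9] 'y'=='y' → l++,r--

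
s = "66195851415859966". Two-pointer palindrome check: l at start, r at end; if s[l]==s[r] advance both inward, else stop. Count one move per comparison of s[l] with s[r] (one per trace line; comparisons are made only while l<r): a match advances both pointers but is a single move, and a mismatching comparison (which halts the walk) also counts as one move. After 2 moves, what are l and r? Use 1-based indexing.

[1,17] '6'=='6' → l++,r--
[2,16] '6'=='6' → l++,r--

l=3, r=15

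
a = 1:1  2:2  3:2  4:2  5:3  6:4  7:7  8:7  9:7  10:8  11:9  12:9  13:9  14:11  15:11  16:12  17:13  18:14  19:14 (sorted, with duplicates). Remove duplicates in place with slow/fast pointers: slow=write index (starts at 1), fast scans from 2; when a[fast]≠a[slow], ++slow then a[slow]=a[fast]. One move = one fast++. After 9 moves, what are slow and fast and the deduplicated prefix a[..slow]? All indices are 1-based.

slow=6, fast=11, prefix=[1, 2, 3, 4, 7, 8]

slow=1 fast=2: a[fast]=2≠a[slow]=1 write a[2]=2, slow++,fast++
slow=2 fast=3: a[fast]=2=a[slow] dup, fast++
slow=2 fast=4: a[fast]=2=a[slow] dup, fast++
slow=2 fast=5: a[fast]=3≠a[slow]=2 write a[3]=3, slow++,fast++
slow=3 fast=6: a[fast]=4≠a[slow]=3 write a[4]=4, slow++,fast++
slow=4 fast=7: a[fast]=7≠a[slow]=4 write a[5]=7, slow++,fast++
slow=5 fast=8: a[fast]=7=a[slow] dup, fast++
slow=5 fast=9: a[fast]=7=a[slow] dup, fast++
slow=5 fast=10: a[fast]=8≠a[slow]=7 write a[6]=8, slow++,fast++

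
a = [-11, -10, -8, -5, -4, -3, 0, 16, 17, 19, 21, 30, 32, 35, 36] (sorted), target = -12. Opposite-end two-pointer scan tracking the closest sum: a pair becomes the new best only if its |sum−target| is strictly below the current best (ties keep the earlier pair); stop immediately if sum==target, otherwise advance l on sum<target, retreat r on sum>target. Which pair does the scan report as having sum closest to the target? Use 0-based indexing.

l=0 r=14: -11+36=25 d=37 *, r--
l=0 r=13: -11+35=24 d=36 *, r--
l=0 r=12: -11+32=21 d=33 *, r--
l=0 r=11: -11+30=19 d=31 *, r--
l=0 r=10: -11+21=10 d=22 *, r--
l=0 r=9: -11+19=8 d=20 *, r--
l=0 r=8: -11+17=6 d=18 *, r--
l=0 r=7: -11+16=5 d=17 *, r--
l=0 r=6: -11+0=-11 d=1 *, r--
l=0 r=5: -11+-3=-14 d=2, l++
l=1 r=5: -10+-3=-13 d=1, l++
l=2 r=5: -8+-3=-11 d=1, r--
l=2 r=4: -8+-4=-12 d=0 *, stop

pair (-8, -4) with sum -12 (|Δ|=0)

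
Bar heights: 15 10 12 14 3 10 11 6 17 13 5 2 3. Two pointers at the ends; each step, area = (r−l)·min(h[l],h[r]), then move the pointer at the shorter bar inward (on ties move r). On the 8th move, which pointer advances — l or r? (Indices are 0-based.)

l

l=0 r=12: min(15,3)*12=36 best=36 *, r--
l=0 r=11: min(15,2)*11=22 best=36, r--
l=0 r=10: min(15,5)*10=50 best=50 *, r--
l=0 r=9: min(15,13)*9=117 best=117 *, r--
l=0 r=8: min(15,17)*8=120 best=120 *, l++
l=1 r=8: min(10,17)*7=70 best=120, l++
l=2 r=8: min(12,17)*6=72 best=120, l++
l=3 r=8: min(14,17)*5=70 best=120, l++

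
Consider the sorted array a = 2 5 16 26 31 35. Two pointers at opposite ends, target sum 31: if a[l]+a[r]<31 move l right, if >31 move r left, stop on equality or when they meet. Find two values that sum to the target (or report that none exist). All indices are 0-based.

(5, 26)

[0,5] 2+35=37 >31 → r--
[0,4] 2+31=33 >31 → r--
[0,3] 2+26=28 <31 → l++
[1,3] 5+26=31 → found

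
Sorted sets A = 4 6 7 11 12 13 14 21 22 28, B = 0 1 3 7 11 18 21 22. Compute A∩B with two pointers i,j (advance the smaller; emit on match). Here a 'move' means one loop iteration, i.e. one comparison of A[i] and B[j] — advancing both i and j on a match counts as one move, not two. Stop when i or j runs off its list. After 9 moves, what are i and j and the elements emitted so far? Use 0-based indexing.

[i=0,j=0] 4>0 → j++
[i=0,j=1] 4>1 → j++
[i=0,j=2] 4>3 → j++
[i=0,j=3] 4<7 → i++
[i=1,j=3] 6<7 → i++
[i=2,j=3] 7==7 emit → i++,j++
[i=3,j=4] 11==11 emit → i++,j++
[i=4,j=5] 12<18 → i++
[i=5,j=5] 13<18 → i++

i=6, j=5, emitted=[7, 11]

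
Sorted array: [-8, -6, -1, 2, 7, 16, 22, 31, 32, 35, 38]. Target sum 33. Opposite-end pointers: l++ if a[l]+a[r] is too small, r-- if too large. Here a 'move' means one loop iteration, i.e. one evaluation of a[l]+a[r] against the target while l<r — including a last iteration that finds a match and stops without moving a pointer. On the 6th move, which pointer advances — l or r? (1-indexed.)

r

[1,11] -8+38=30 <33 → l++
[2,11] -6+38=32 <33 → l++
[3,11] -1+38=37 >33 → r--
[3,10] -1+35=34 >33 → r--
[3,9] -1+32=31 <33 → l++
[4,9] 2+32=34 >33 → r--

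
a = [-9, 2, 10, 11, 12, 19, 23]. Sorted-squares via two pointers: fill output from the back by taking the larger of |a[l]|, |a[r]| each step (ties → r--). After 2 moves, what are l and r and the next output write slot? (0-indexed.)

l=0 r=6: |-9|<=|23| out[6]=529, r--
l=0 r=5: |-9|<=|19| out[5]=361, r--

l=0, r=4, next write slot=4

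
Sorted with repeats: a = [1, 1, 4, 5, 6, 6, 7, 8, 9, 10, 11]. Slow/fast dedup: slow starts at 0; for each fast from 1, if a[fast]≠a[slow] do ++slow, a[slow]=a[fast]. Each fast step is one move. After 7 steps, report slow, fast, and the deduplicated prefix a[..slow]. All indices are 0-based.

slow=0 fast=1: a[fast]=1=a[slow] dup, fast++
slow=0 fast=2: a[fast]=4≠a[slow]=1 write a[1]=4, slow++,fast++
slow=1 fast=3: a[fast]=5≠a[slow]=4 write a[2]=5, slow++,fast++
slow=2 fast=4: a[fast]=6≠a[slow]=5 write a[3]=6, slow++,fast++
slow=3 fast=5: a[fast]=6=a[slow] dup, fast++
slow=3 fast=6: a[fast]=7≠a[slow]=6 write a[4]=7, slow++,fast++
slow=4 fast=7: a[fast]=8≠a[slow]=7 write a[5]=8, slow++,fast++

slow=5, fast=8, prefix=[1, 4, 5, 6, 7, 8]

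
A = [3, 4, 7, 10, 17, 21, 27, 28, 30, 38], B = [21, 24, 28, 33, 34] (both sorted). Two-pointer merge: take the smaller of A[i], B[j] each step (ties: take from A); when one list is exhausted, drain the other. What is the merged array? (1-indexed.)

[3, 4, 7, 10, 17, 21, 21, 24, 27, 28, 28, 30, 33, 34, 38]

[i=1,j=1] A[i]=3<=B[j]=21 take 3 → i++
[i=2,j=1] A[i]=4<=B[j]=21 take 4 → i++
[i=3,j=1] A[i]=7<=B[j]=21 take 7 → i++
[i=4,j=1] A[i]=10<=B[j]=21 take 10 → i++
[i=5,j=1] A[i]=17<=B[j]=21 take 17 → i++
[i=6,j=1] A[i]=21<=B[j]=21 take 21 → i++
[i=7,j=1] A[i]=27>B[j]=21 take 21 → j++
[i=7,j=2] A[i]=27>B[j]=24 take 24 → j++
[i=7,j=3] A[i]=27<=B[j]=28 take 27 → i++
[i=8,j=3] A[i]=28<=B[j]=28 take 28 → i++
[i=9,j=3] A[i]=30>B[j]=28 take 28 → j++
[i=9,j=4] A[i]=30<=B[j]=33 take 30 → i++
[i=10,j=4] A[i]=38>B[j]=33 take 33 → j++
[i=10,j=5] A[i]=38>B[j]=34 take 34 → j++
[i=10,j=6] B done, take A[i]=38 → i++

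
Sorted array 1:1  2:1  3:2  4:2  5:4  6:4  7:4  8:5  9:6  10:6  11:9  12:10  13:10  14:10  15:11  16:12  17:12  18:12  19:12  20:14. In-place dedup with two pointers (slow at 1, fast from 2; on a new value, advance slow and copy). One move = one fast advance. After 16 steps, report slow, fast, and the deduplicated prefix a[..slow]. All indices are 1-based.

slow=9, fast=18, prefix=[1, 2, 4, 5, 6, 9, 10, 11, 12]

slow=1 fast=2: a[fast]=1=a[slow] dup, fast++
slow=1 fast=3: a[fast]=2≠a[slow]=1 write a[2]=2, slow++,fast++
slow=2 fast=4: a[fast]=2=a[slow] dup, fast++
slow=2 fast=5: a[fast]=4≠a[slow]=2 write a[3]=4, slow++,fast++
slow=3 fast=6: a[fast]=4=a[slow] dup, fast++
slow=3 fast=7: a[fast]=4=a[slow] dup, fast++
slow=3 fast=8: a[fast]=5≠a[slow]=4 write a[4]=5, slow++,fast++
slow=4 fast=9: a[fast]=6≠a[slow]=5 write a[5]=6, slow++,fast++
slow=5 fast=10: a[fast]=6=a[slow] dup, fast++
slow=5 fast=11: a[fast]=9≠a[slow]=6 write a[6]=9, slow++,fast++
slow=6 fast=12: a[fast]=10≠a[slow]=9 write a[7]=10, slow++,fast++
slow=7 fast=13: a[fast]=10=a[slow] dup, fast++
slow=7 fast=14: a[fast]=10=a[slow] dup, fast++
slow=7 fast=15: a[fast]=11≠a[slow]=10 write a[8]=11, slow++,fast++
slow=8 fast=16: a[fast]=12≠a[slow]=11 write a[9]=12, slow++,fast++
slow=9 fast=17: a[fast]=12=a[slow] dup, fast++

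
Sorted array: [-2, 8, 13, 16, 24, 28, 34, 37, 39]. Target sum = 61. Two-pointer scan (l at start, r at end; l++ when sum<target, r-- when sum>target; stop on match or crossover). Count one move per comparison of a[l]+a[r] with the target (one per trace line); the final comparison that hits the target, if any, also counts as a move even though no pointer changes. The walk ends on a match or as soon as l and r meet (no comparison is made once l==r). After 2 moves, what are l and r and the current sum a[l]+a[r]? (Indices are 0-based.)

l=2, r=8, sum=52

l=0 r=8: -2+39=37 <61, l++
l=1 r=8: 8+39=47 <61, l++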